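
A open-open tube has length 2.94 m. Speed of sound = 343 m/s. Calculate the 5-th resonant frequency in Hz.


Given values:
  Tube type: open-open, L = 2.94 m, c = 343 m/s, n = 5
Formula: f_n = n * c / (2 * L)
Compute 2 * L = 2 * 2.94 = 5.88
f = 5 * 343 / 5.88
f = 291.67

291.67 Hz


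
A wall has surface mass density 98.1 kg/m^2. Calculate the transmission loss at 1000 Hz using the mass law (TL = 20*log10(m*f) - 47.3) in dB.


Given values:
  m = 98.1 kg/m^2, f = 1000 Hz
Formula: TL = 20 * log10(m * f) - 47.3
Compute m * f = 98.1 * 1000 = 98100.0
Compute log10(98100.0) = 4.991669
Compute 20 * 4.991669 = 99.8334
TL = 99.8334 - 47.3 = 52.53

52.53 dB


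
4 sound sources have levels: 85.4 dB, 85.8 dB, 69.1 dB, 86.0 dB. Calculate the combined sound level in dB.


Formula: L_total = 10 * log10( sum(10^(Li/10)) )
  Source 1: 10^(85.4/10) = 346736850.4525
  Source 2: 10^(85.8/10) = 380189396.3206
  Source 3: 10^(69.1/10) = 8128305.1616
  Source 4: 10^(86.0/10) = 398107170.5535
Sum of linear values = 1133161722.4882
L_total = 10 * log10(1133161722.4882) = 90.54

90.54 dB


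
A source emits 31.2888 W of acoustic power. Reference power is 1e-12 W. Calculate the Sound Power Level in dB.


Given values:
  W = 31.2888 W
  W_ref = 1e-12 W
Formula: SWL = 10 * log10(W / W_ref)
Compute ratio: W / W_ref = 31288800000000
Compute log10: log10(31288800000000) = 13.495389
Multiply: SWL = 10 * 13.495389 = 134.95

134.95 dB


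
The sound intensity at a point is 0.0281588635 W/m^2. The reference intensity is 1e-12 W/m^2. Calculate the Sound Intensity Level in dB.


Given values:
  I = 0.0281588635 W/m^2
  I_ref = 1e-12 W/m^2
Formula: SIL = 10 * log10(I / I_ref)
Compute ratio: I / I_ref = 28158863500
Compute log10: log10(28158863500) = 10.449615
Multiply: SIL = 10 * 10.449615 = 104.5

104.5 dB


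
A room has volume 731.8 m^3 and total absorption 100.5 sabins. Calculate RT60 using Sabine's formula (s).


Given values:
  V = 731.8 m^3
  A = 100.5 sabins
Formula: RT60 = 0.161 * V / A
Numerator: 0.161 * 731.8 = 117.8198
RT60 = 117.8198 / 100.5 = 1.172

1.172 s


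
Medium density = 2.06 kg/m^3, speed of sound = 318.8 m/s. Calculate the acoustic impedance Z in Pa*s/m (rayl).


Given values:
  rho = 2.06 kg/m^3
  c = 318.8 m/s
Formula: Z = rho * c
Z = 2.06 * 318.8
Z = 656.73

656.73 rayl


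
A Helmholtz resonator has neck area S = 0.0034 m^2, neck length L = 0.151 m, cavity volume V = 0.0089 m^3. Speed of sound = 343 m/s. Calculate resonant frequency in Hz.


Given values:
  S = 0.0034 m^2, L = 0.151 m, V = 0.0089 m^3, c = 343 m/s
Formula: f = (c / (2*pi)) * sqrt(S / (V * L))
Compute V * L = 0.0089 * 0.151 = 0.0013439
Compute S / (V * L) = 0.0034 / 0.0013439 = 2.53
Compute sqrt(2.53) = 1.590597
Compute c / (2*pi) = 343 / 6.283185 = 54.590148
f = 54.590148 * 1.590597 = 86.83

86.83 Hz


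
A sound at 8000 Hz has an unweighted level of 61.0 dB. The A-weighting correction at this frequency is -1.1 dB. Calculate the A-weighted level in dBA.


Given values:
  SPL = 61.0 dB
  A-weighting at 8000 Hz = -1.1 dB
Formula: L_A = SPL + A_weight
L_A = 61.0 + (-1.1)
L_A = 59.9

59.9 dBA


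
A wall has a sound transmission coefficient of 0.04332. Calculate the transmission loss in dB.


Given values:
  tau = 0.04332
Formula: TL = 10 * log10(1 / tau)
Compute 1 / tau = 1 / 0.04332 = 23.084
Compute log10(23.084) = 1.363311
TL = 10 * 1.363311 = 13.63

13.63 dB


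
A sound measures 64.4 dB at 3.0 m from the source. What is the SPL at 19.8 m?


Given values:
  SPL1 = 64.4 dB, r1 = 3.0 m, r2 = 19.8 m
Formula: SPL2 = SPL1 - 20 * log10(r2 / r1)
Compute ratio: r2 / r1 = 19.8 / 3.0 = 6.6
Compute log10: log10(6.6) = 0.819544
Compute drop: 20 * 0.819544 = 16.3909
SPL2 = 64.4 - 16.3909 = 48.01

48.01 dB


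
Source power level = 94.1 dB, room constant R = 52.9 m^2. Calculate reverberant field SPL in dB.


Given values:
  Lw = 94.1 dB, R = 52.9 m^2
Formula: SPL = Lw + 10 * log10(4 / R)
Compute 4 / R = 4 / 52.9 = 0.075614
Compute 10 * log10(0.075614) = -11.214
SPL = 94.1 + (-11.214) = 82.89

82.89 dB


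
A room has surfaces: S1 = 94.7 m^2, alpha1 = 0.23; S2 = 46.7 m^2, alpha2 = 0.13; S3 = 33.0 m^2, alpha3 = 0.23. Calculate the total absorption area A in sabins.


Given surfaces:
  Surface 1: 94.7 * 0.23 = 21.781
  Surface 2: 46.7 * 0.13 = 6.071
  Surface 3: 33.0 * 0.23 = 7.59
Formula: A = sum(Si * alpha_i)
A = 21.781 + 6.071 + 7.59
A = 35.44

35.44 sabins


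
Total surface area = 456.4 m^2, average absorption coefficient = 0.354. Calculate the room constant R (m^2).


Given values:
  S = 456.4 m^2, alpha = 0.354
Formula: R = S * alpha / (1 - alpha)
Numerator: 456.4 * 0.354 = 161.5656
Denominator: 1 - 0.354 = 0.646
R = 161.5656 / 0.646 = 250.1

250.1 m^2


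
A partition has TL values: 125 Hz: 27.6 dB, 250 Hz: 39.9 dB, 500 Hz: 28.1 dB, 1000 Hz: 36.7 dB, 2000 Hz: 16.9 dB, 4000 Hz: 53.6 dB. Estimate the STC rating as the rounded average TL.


Given TL values at each frequency:
  125 Hz: 27.6 dB
  250 Hz: 39.9 dB
  500 Hz: 28.1 dB
  1000 Hz: 36.7 dB
  2000 Hz: 16.9 dB
  4000 Hz: 53.6 dB
Formula: STC ~ round(average of TL values)
Sum = 27.6 + 39.9 + 28.1 + 36.7 + 16.9 + 53.6 = 202.8
Average = 202.8 / 6 = 33.8
Rounded: 34

34


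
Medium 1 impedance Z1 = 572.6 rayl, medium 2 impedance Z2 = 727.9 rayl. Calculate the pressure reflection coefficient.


Given values:
  Z1 = 572.6 rayl, Z2 = 727.9 rayl
Formula: R = (Z2 - Z1) / (Z2 + Z1)
Numerator: Z2 - Z1 = 727.9 - 572.6 = 155.3
Denominator: Z2 + Z1 = 727.9 + 572.6 = 1300.5
R = 155.3 / 1300.5 = 0.1194

0.1194


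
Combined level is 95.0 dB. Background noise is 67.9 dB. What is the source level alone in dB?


Given values:
  L_total = 95.0 dB, L_bg = 67.9 dB
Formula: L_source = 10 * log10(10^(L_total/10) - 10^(L_bg/10))
Convert to linear:
  10^(95.0/10) = 3162277660.1684
  10^(67.9/10) = 6165950.0186
Difference: 3162277660.1684 - 6165950.0186 = 3156111710.1498
L_source = 10 * log10(3156111710.1498) = 94.99

94.99 dB


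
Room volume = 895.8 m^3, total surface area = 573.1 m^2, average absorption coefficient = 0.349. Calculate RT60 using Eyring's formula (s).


Given values:
  V = 895.8 m^3, S = 573.1 m^2, alpha = 0.349
Formula: RT60 = 0.161 * V / (-S * ln(1 - alpha))
Compute ln(1 - 0.349) = ln(0.651) = -0.429246
Denominator: -573.1 * -0.429246 = 246.0009
Numerator: 0.161 * 895.8 = 144.2238
RT60 = 144.2238 / 246.0009 = 0.586

0.586 s


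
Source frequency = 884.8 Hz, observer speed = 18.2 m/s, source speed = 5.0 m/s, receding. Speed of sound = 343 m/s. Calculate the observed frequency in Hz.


Given values:
  f_s = 884.8 Hz, v_o = 18.2 m/s, v_s = 5.0 m/s
  Direction: receding
Formula: f_o = f_s * (c - v_o) / (c + v_s)
Numerator: c - v_o = 343 - 18.2 = 324.8
Denominator: c + v_s = 343 + 5.0 = 348.0
f_o = 884.8 * 324.8 / 348.0 = 825.81

825.81 Hz


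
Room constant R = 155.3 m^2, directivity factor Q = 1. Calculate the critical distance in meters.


Given values:
  R = 155.3 m^2, Q = 1
Formula: d_c = 0.141 * sqrt(Q * R)
Compute Q * R = 1 * 155.3 = 155.3
Compute sqrt(155.3) = 12.4619
d_c = 0.141 * 12.4619 = 1.757

1.757 m


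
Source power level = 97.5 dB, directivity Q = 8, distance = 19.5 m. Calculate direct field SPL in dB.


Given values:
  Lw = 97.5 dB, Q = 8, r = 19.5 m
Formula: SPL = Lw + 10 * log10(Q / (4 * pi * r^2))
Compute 4 * pi * r^2 = 4 * pi * 19.5^2 = 4778.3624
Compute Q / denom = 8 / 4778.3624 = 0.00167421
Compute 10 * log10(0.00167421) = -27.7619
SPL = 97.5 + (-27.7619) = 69.74

69.74 dB


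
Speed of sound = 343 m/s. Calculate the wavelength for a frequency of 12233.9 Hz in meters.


Given values:
  c = 343 m/s, f = 12233.9 Hz
Formula: lambda = c / f
lambda = 343 / 12233.9
lambda = 0.028

0.028 m


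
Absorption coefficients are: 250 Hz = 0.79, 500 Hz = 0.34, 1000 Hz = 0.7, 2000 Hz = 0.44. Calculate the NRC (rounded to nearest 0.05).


Given values:
  a_250 = 0.79, a_500 = 0.34
  a_1000 = 0.7, a_2000 = 0.44
Formula: NRC = (a250 + a500 + a1000 + a2000) / 4
Sum = 0.79 + 0.34 + 0.7 + 0.44 = 2.27
NRC = 2.27 / 4 = 0.5675
Rounded to nearest 0.05: 0.55

0.55


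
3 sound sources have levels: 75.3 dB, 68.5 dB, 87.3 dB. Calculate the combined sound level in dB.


Formula: L_total = 10 * log10( sum(10^(Li/10)) )
  Source 1: 10^(75.3/10) = 33884415.6139
  Source 2: 10^(68.5/10) = 7079457.8438
  Source 3: 10^(87.3/10) = 537031796.3703
Sum of linear values = 577995669.828
L_total = 10 * log10(577995669.828) = 87.62

87.62 dB


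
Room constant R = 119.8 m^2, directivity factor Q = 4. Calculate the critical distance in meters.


Given values:
  R = 119.8 m^2, Q = 4
Formula: d_c = 0.141 * sqrt(Q * R)
Compute Q * R = 4 * 119.8 = 479.2
Compute sqrt(479.2) = 21.8906
d_c = 0.141 * 21.8906 = 3.087

3.087 m


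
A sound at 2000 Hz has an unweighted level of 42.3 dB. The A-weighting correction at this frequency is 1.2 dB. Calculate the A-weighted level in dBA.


Given values:
  SPL = 42.3 dB
  A-weighting at 2000 Hz = 1.2 dB
Formula: L_A = SPL + A_weight
L_A = 42.3 + (1.2)
L_A = 43.5

43.5 dBA


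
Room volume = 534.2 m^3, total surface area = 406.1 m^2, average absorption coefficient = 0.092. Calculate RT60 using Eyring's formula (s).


Given values:
  V = 534.2 m^3, S = 406.1 m^2, alpha = 0.092
Formula: RT60 = 0.161 * V / (-S * ln(1 - alpha))
Compute ln(1 - 0.092) = ln(0.908) = -0.096511
Denominator: -406.1 * -0.096511 = 39.1931
Numerator: 0.161 * 534.2 = 86.0062
RT60 = 86.0062 / 39.1931 = 2.194

2.194 s


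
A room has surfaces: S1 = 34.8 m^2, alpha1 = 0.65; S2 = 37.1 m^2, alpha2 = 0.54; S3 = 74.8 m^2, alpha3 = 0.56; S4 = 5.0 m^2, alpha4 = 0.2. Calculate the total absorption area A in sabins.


Given surfaces:
  Surface 1: 34.8 * 0.65 = 22.62
  Surface 2: 37.1 * 0.54 = 20.034
  Surface 3: 74.8 * 0.56 = 41.888
  Surface 4: 5.0 * 0.2 = 1.0
Formula: A = sum(Si * alpha_i)
A = 22.62 + 20.034 + 41.888 + 1.0
A = 85.54

85.54 sabins


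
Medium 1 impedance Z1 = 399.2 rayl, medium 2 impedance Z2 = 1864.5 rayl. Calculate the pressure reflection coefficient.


Given values:
  Z1 = 399.2 rayl, Z2 = 1864.5 rayl
Formula: R = (Z2 - Z1) / (Z2 + Z1)
Numerator: Z2 - Z1 = 1864.5 - 399.2 = 1465.3
Denominator: Z2 + Z1 = 1864.5 + 399.2 = 2263.7
R = 1465.3 / 2263.7 = 0.6473

0.6473


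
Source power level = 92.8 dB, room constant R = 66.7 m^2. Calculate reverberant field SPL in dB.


Given values:
  Lw = 92.8 dB, R = 66.7 m^2
Formula: SPL = Lw + 10 * log10(4 / R)
Compute 4 / R = 4 / 66.7 = 0.05997
Compute 10 * log10(0.05997) = -12.2207
SPL = 92.8 + (-12.2207) = 80.58

80.58 dB


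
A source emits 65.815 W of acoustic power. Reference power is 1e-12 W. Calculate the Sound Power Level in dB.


Given values:
  W = 65.815 W
  W_ref = 1e-12 W
Formula: SWL = 10 * log10(W / W_ref)
Compute ratio: W / W_ref = 65815000000000
Compute log10: log10(65815000000000) = 13.818325
Multiply: SWL = 10 * 13.818325 = 138.18

138.18 dB


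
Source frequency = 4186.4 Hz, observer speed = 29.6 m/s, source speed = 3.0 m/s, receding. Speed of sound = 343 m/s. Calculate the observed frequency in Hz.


Given values:
  f_s = 4186.4 Hz, v_o = 29.6 m/s, v_s = 3.0 m/s
  Direction: receding
Formula: f_o = f_s * (c - v_o) / (c + v_s)
Numerator: c - v_o = 343 - 29.6 = 313.4
Denominator: c + v_s = 343 + 3.0 = 346.0
f_o = 4186.4 * 313.4 / 346.0 = 3791.96

3791.96 Hz


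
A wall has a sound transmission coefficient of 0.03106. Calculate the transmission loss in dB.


Given values:
  tau = 0.03106
Formula: TL = 10 * log10(1 / tau)
Compute 1 / tau = 1 / 0.03106 = 32.1958
Compute log10(32.1958) = 1.507799
TL = 10 * 1.507799 = 15.08

15.08 dB


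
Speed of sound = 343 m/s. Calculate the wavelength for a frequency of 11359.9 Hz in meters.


Given values:
  c = 343 m/s, f = 11359.9 Hz
Formula: lambda = c / f
lambda = 343 / 11359.9
lambda = 0.0302

0.0302 m


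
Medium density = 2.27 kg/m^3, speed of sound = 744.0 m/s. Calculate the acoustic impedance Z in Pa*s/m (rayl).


Given values:
  rho = 2.27 kg/m^3
  c = 744.0 m/s
Formula: Z = rho * c
Z = 2.27 * 744.0
Z = 1688.88

1688.88 rayl


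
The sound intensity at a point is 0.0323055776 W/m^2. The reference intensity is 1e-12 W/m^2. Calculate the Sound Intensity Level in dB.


Given values:
  I = 0.0323055776 W/m^2
  I_ref = 1e-12 W/m^2
Formula: SIL = 10 * log10(I / I_ref)
Compute ratio: I / I_ref = 32305577600
Compute log10: log10(32305577600) = 10.509278
Multiply: SIL = 10 * 10.509278 = 105.09

105.09 dB


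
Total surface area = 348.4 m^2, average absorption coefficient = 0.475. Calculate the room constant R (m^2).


Given values:
  S = 348.4 m^2, alpha = 0.475
Formula: R = S * alpha / (1 - alpha)
Numerator: 348.4 * 0.475 = 165.49
Denominator: 1 - 0.475 = 0.525
R = 165.49 / 0.525 = 315.22

315.22 m^2


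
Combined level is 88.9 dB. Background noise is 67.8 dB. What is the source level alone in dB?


Given values:
  L_total = 88.9 dB, L_bg = 67.8 dB
Formula: L_source = 10 * log10(10^(L_total/10) - 10^(L_bg/10))
Convert to linear:
  10^(88.9/10) = 776247116.6287
  10^(67.8/10) = 6025595.8607
Difference: 776247116.6287 - 6025595.8607 = 770221520.768
L_source = 10 * log10(770221520.768) = 88.87

88.87 dB


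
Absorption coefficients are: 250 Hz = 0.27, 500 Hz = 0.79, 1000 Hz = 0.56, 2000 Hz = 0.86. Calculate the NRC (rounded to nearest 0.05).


Given values:
  a_250 = 0.27, a_500 = 0.79
  a_1000 = 0.56, a_2000 = 0.86
Formula: NRC = (a250 + a500 + a1000 + a2000) / 4
Sum = 0.27 + 0.79 + 0.56 + 0.86 = 2.48
NRC = 2.48 / 4 = 0.62
Rounded to nearest 0.05: 0.6

0.6


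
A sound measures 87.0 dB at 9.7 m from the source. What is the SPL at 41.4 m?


Given values:
  SPL1 = 87.0 dB, r1 = 9.7 m, r2 = 41.4 m
Formula: SPL2 = SPL1 - 20 * log10(r2 / r1)
Compute ratio: r2 / r1 = 41.4 / 9.7 = 4.268
Compute log10: log10(4.268) = 0.630224
Compute drop: 20 * 0.630224 = 12.6045
SPL2 = 87.0 - 12.6045 = 74.4

74.4 dB


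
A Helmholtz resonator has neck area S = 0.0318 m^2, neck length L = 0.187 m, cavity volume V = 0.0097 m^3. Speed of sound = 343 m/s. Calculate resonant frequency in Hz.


Given values:
  S = 0.0318 m^2, L = 0.187 m, V = 0.0097 m^3, c = 343 m/s
Formula: f = (c / (2*pi)) * sqrt(S / (V * L))
Compute V * L = 0.0097 * 0.187 = 0.0018139
Compute S / (V * L) = 0.0318 / 0.0018139 = 17.5313
Compute sqrt(17.5313) = 4.18704
Compute c / (2*pi) = 343 / 6.283185 = 54.590148
f = 54.590148 * 4.18704 = 228.57

228.57 Hz


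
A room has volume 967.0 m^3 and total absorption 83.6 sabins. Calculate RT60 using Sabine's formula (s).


Given values:
  V = 967.0 m^3
  A = 83.6 sabins
Formula: RT60 = 0.161 * V / A
Numerator: 0.161 * 967.0 = 155.687
RT60 = 155.687 / 83.6 = 1.862

1.862 s


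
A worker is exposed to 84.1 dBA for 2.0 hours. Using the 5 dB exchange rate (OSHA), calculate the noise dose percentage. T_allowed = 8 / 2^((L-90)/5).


Given values:
  L = 84.1 dBA, T = 2.0 hours
Formula: T_allowed = 8 / 2^((L - 90) / 5)
Compute exponent: (84.1 - 90) / 5 = -1.18
Compute 2^(-1.18) = 0.441351
T_allowed = 8 / 0.441351 = 18.126163 hours
Dose = (T / T_allowed) * 100
Dose = (2.0 / 18.126163) * 100 = 11.03

11.03 %


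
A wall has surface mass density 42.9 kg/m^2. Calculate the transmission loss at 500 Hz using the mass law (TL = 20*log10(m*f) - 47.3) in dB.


Given values:
  m = 42.9 kg/m^2, f = 500 Hz
Formula: TL = 20 * log10(m * f) - 47.3
Compute m * f = 42.9 * 500 = 21450.0
Compute log10(21450.0) = 4.331427
Compute 20 * 4.331427 = 86.6285
TL = 86.6285 - 47.3 = 39.33

39.33 dB


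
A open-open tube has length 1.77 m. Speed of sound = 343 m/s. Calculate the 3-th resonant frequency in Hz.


Given values:
  Tube type: open-open, L = 1.77 m, c = 343 m/s, n = 3
Formula: f_n = n * c / (2 * L)
Compute 2 * L = 2 * 1.77 = 3.54
f = 3 * 343 / 3.54
f = 290.68

290.68 Hz


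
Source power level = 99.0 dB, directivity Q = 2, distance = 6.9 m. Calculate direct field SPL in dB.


Given values:
  Lw = 99.0 dB, Q = 2, r = 6.9 m
Formula: SPL = Lw + 10 * log10(Q / (4 * pi * r^2))
Compute 4 * pi * r^2 = 4 * pi * 6.9^2 = 598.2849
Compute Q / denom = 2 / 598.2849 = 0.00334289
Compute 10 * log10(0.00334289) = -24.7588
SPL = 99.0 + (-24.7588) = 74.24

74.24 dB


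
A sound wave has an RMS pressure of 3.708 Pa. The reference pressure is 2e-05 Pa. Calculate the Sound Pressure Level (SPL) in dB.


Given values:
  p = 3.708 Pa
  p_ref = 2e-05 Pa
Formula: SPL = 20 * log10(p / p_ref)
Compute ratio: p / p_ref = 3.708 / 2e-05 = 185400
Compute log10: log10(185400) = 5.26811
Multiply: SPL = 20 * 5.26811 = 105.36

105.36 dB


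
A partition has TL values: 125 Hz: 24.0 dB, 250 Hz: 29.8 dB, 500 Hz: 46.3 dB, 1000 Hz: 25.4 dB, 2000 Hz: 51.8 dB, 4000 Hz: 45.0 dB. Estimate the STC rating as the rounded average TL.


Given TL values at each frequency:
  125 Hz: 24.0 dB
  250 Hz: 29.8 dB
  500 Hz: 46.3 dB
  1000 Hz: 25.4 dB
  2000 Hz: 51.8 dB
  4000 Hz: 45.0 dB
Formula: STC ~ round(average of TL values)
Sum = 24.0 + 29.8 + 46.3 + 25.4 + 51.8 + 45.0 = 222.3
Average = 222.3 / 6 = 37.05
Rounded: 37

37


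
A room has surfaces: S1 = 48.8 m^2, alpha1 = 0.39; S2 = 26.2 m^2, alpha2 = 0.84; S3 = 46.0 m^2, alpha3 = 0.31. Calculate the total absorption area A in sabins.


Given surfaces:
  Surface 1: 48.8 * 0.39 = 19.032
  Surface 2: 26.2 * 0.84 = 22.008
  Surface 3: 46.0 * 0.31 = 14.26
Formula: A = sum(Si * alpha_i)
A = 19.032 + 22.008 + 14.26
A = 55.3

55.3 sabins


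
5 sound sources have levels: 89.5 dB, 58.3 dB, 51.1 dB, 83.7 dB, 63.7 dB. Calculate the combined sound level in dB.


Formula: L_total = 10 * log10( sum(10^(Li/10)) )
  Source 1: 10^(89.5/10) = 891250938.1337
  Source 2: 10^(58.3/10) = 676082.9754
  Source 3: 10^(51.1/10) = 128824.9552
  Source 4: 10^(83.7/10) = 234422881.532
  Source 5: 10^(63.7/10) = 2344228.8153
Sum of linear values = 1128822956.4116
L_total = 10 * log10(1128822956.4116) = 90.53

90.53 dB


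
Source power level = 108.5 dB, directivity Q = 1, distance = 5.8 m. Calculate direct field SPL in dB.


Given values:
  Lw = 108.5 dB, Q = 1, r = 5.8 m
Formula: SPL = Lw + 10 * log10(Q / (4 * pi * r^2))
Compute 4 * pi * r^2 = 4 * pi * 5.8^2 = 422.7327
Compute Q / denom = 1 / 422.7327 = 0.00236556
Compute 10 * log10(0.00236556) = -26.2607
SPL = 108.5 + (-26.2607) = 82.24

82.24 dB


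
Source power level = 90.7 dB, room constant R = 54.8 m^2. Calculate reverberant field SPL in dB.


Given values:
  Lw = 90.7 dB, R = 54.8 m^2
Formula: SPL = Lw + 10 * log10(4 / R)
Compute 4 / R = 4 / 54.8 = 0.072993
Compute 10 * log10(0.072993) = -11.3672
SPL = 90.7 + (-11.3672) = 79.33

79.33 dB


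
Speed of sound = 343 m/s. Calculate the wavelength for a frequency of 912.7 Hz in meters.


Given values:
  c = 343 m/s, f = 912.7 Hz
Formula: lambda = c / f
lambda = 343 / 912.7
lambda = 0.3758

0.3758 m


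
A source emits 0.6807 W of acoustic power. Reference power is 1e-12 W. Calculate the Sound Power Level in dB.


Given values:
  W = 0.6807 W
  W_ref = 1e-12 W
Formula: SWL = 10 * log10(W / W_ref)
Compute ratio: W / W_ref = 680700000000
Compute log10: log10(680700000000) = 11.832956
Multiply: SWL = 10 * 11.832956 = 118.33

118.33 dB


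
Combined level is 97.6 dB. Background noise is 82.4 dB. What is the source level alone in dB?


Given values:
  L_total = 97.6 dB, L_bg = 82.4 dB
Formula: L_source = 10 * log10(10^(L_total/10) - 10^(L_bg/10))
Convert to linear:
  10^(97.6/10) = 5754399373.3716
  10^(82.4/10) = 173780082.8749
Difference: 5754399373.3716 - 173780082.8749 = 5580619290.4967
L_source = 10 * log10(5580619290.4967) = 97.47

97.47 dB


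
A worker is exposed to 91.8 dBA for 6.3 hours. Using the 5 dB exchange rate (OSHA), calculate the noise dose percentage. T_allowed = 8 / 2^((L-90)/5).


Given values:
  L = 91.8 dBA, T = 6.3 hours
Formula: T_allowed = 8 / 2^((L - 90) / 5)
Compute exponent: (91.8 - 90) / 5 = 0.36
Compute 2^(0.36) = 1.283426
T_allowed = 8 / 1.283426 = 6.233316 hours
Dose = (T / T_allowed) * 100
Dose = (6.3 / 6.233316) * 100 = 101.07

101.07 %


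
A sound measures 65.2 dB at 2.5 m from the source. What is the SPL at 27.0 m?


Given values:
  SPL1 = 65.2 dB, r1 = 2.5 m, r2 = 27.0 m
Formula: SPL2 = SPL1 - 20 * log10(r2 / r1)
Compute ratio: r2 / r1 = 27.0 / 2.5 = 10.8
Compute log10: log10(10.8) = 1.033424
Compute drop: 20 * 1.033424 = 20.6685
SPL2 = 65.2 - 20.6685 = 44.53

44.53 dB


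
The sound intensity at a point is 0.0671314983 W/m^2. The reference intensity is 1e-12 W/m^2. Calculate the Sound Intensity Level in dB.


Given values:
  I = 0.0671314983 W/m^2
  I_ref = 1e-12 W/m^2
Formula: SIL = 10 * log10(I / I_ref)
Compute ratio: I / I_ref = 67131498300
Compute log10: log10(67131498300) = 10.826926
Multiply: SIL = 10 * 10.826926 = 108.27

108.27 dB


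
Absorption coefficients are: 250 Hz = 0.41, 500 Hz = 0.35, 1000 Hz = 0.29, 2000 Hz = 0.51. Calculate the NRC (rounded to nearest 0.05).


Given values:
  a_250 = 0.41, a_500 = 0.35
  a_1000 = 0.29, a_2000 = 0.51
Formula: NRC = (a250 + a500 + a1000 + a2000) / 4
Sum = 0.41 + 0.35 + 0.29 + 0.51 = 1.56
NRC = 1.56 / 4 = 0.39
Rounded to nearest 0.05: 0.4

0.4


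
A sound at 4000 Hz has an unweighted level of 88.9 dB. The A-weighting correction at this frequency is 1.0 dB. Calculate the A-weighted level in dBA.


Given values:
  SPL = 88.9 dB
  A-weighting at 4000 Hz = 1.0 dB
Formula: L_A = SPL + A_weight
L_A = 88.9 + (1.0)
L_A = 89.9

89.9 dBA


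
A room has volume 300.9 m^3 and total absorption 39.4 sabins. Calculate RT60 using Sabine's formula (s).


Given values:
  V = 300.9 m^3
  A = 39.4 sabins
Formula: RT60 = 0.161 * V / A
Numerator: 0.161 * 300.9 = 48.4449
RT60 = 48.4449 / 39.4 = 1.23

1.23 s


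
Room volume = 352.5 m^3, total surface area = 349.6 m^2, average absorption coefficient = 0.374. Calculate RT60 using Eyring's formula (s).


Given values:
  V = 352.5 m^3, S = 349.6 m^2, alpha = 0.374
Formula: RT60 = 0.161 * V / (-S * ln(1 - alpha))
Compute ln(1 - 0.374) = ln(0.626) = -0.468405
Denominator: -349.6 * -0.468405 = 163.7544
Numerator: 0.161 * 352.5 = 56.7525
RT60 = 56.7525 / 163.7544 = 0.347

0.347 s


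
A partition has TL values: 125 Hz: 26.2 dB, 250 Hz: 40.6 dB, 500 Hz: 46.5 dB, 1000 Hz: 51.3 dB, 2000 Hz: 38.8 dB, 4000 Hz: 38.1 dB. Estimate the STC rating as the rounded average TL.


Given TL values at each frequency:
  125 Hz: 26.2 dB
  250 Hz: 40.6 dB
  500 Hz: 46.5 dB
  1000 Hz: 51.3 dB
  2000 Hz: 38.8 dB
  4000 Hz: 38.1 dB
Formula: STC ~ round(average of TL values)
Sum = 26.2 + 40.6 + 46.5 + 51.3 + 38.8 + 38.1 = 241.5
Average = 241.5 / 6 = 40.25
Rounded: 40

40


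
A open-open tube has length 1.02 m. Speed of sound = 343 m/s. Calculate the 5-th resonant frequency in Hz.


Given values:
  Tube type: open-open, L = 1.02 m, c = 343 m/s, n = 5
Formula: f_n = n * c / (2 * L)
Compute 2 * L = 2 * 1.02 = 2.04
f = 5 * 343 / 2.04
f = 840.69

840.69 Hz


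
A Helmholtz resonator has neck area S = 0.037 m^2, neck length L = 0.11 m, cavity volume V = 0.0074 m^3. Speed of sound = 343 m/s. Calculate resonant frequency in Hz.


Given values:
  S = 0.037 m^2, L = 0.11 m, V = 0.0074 m^3, c = 343 m/s
Formula: f = (c / (2*pi)) * sqrt(S / (V * L))
Compute V * L = 0.0074 * 0.11 = 0.000814
Compute S / (V * L) = 0.037 / 0.000814 = 45.4545
Compute sqrt(45.4545) = 6.741995
Compute c / (2*pi) = 343 / 6.283185 = 54.590148
f = 54.590148 * 6.741995 = 368.05

368.05 Hz


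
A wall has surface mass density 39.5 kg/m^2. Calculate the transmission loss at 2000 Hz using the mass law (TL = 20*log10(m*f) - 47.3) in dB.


Given values:
  m = 39.5 kg/m^2, f = 2000 Hz
Formula: TL = 20 * log10(m * f) - 47.3
Compute m * f = 39.5 * 2000 = 79000.0
Compute log10(79000.0) = 4.897627
Compute 20 * 4.897627 = 97.9525
TL = 97.9525 - 47.3 = 50.65

50.65 dB


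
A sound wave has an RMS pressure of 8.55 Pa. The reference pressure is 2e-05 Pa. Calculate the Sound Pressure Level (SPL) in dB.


Given values:
  p = 8.55 Pa
  p_ref = 2e-05 Pa
Formula: SPL = 20 * log10(p / p_ref)
Compute ratio: p / p_ref = 8.55 / 2e-05 = 427500
Compute log10: log10(427500) = 5.630936
Multiply: SPL = 20 * 5.630936 = 112.62

112.62 dB


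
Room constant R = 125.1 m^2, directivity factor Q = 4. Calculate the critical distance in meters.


Given values:
  R = 125.1 m^2, Q = 4
Formula: d_c = 0.141 * sqrt(Q * R)
Compute Q * R = 4 * 125.1 = 500.4
Compute sqrt(500.4) = 22.3696
d_c = 0.141 * 22.3696 = 3.154

3.154 m


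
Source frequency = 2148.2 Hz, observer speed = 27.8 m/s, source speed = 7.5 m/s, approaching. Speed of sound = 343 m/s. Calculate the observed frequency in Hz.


Given values:
  f_s = 2148.2 Hz, v_o = 27.8 m/s, v_s = 7.5 m/s
  Direction: approaching
Formula: f_o = f_s * (c + v_o) / (c - v_s)
Numerator: c + v_o = 343 + 27.8 = 370.8
Denominator: c - v_s = 343 - 7.5 = 335.5
f_o = 2148.2 * 370.8 / 335.5 = 2374.23

2374.23 Hz


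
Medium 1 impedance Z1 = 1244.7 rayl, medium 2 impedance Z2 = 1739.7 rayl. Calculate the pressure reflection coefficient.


Given values:
  Z1 = 1244.7 rayl, Z2 = 1739.7 rayl
Formula: R = (Z2 - Z1) / (Z2 + Z1)
Numerator: Z2 - Z1 = 1739.7 - 1244.7 = 495.0
Denominator: Z2 + Z1 = 1739.7 + 1244.7 = 2984.4
R = 495.0 / 2984.4 = 0.1659

0.1659


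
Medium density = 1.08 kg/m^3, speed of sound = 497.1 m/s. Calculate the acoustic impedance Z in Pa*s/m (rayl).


Given values:
  rho = 1.08 kg/m^3
  c = 497.1 m/s
Formula: Z = rho * c
Z = 1.08 * 497.1
Z = 536.87

536.87 rayl


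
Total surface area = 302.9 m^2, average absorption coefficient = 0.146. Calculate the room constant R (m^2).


Given values:
  S = 302.9 m^2, alpha = 0.146
Formula: R = S * alpha / (1 - alpha)
Numerator: 302.9 * 0.146 = 44.2234
Denominator: 1 - 0.146 = 0.854
R = 44.2234 / 0.854 = 51.78

51.78 m^2


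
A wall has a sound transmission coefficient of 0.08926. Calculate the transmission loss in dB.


Given values:
  tau = 0.08926
Formula: TL = 10 * log10(1 / tau)
Compute 1 / tau = 1 / 0.08926 = 11.2032
Compute log10(11.2032) = 1.049342
TL = 10 * 1.049342 = 10.49

10.49 dB


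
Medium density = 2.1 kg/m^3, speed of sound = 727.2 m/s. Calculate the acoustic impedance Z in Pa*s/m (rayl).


Given values:
  rho = 2.1 kg/m^3
  c = 727.2 m/s
Formula: Z = rho * c
Z = 2.1 * 727.2
Z = 1527.12

1527.12 rayl


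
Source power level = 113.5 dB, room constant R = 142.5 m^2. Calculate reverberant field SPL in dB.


Given values:
  Lw = 113.5 dB, R = 142.5 m^2
Formula: SPL = Lw + 10 * log10(4 / R)
Compute 4 / R = 4 / 142.5 = 0.02807
Compute 10 * log10(0.02807) = -15.5176
SPL = 113.5 + (-15.5176) = 97.98

97.98 dB


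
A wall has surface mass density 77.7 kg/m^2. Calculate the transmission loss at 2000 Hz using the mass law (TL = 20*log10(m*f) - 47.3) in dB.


Given values:
  m = 77.7 kg/m^2, f = 2000 Hz
Formula: TL = 20 * log10(m * f) - 47.3
Compute m * f = 77.7 * 2000 = 155400.0
Compute log10(155400.0) = 5.191451
Compute 20 * 5.191451 = 103.829
TL = 103.829 - 47.3 = 56.53

56.53 dB


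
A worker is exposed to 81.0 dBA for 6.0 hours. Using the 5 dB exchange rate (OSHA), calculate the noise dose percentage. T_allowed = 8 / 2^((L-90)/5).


Given values:
  L = 81.0 dBA, T = 6.0 hours
Formula: T_allowed = 8 / 2^((L - 90) / 5)
Compute exponent: (81.0 - 90) / 5 = -1.8
Compute 2^(-1.8) = 0.287175
T_allowed = 8 / 0.287175 = 27.857578 hours
Dose = (T / T_allowed) * 100
Dose = (6.0 / 27.857578) * 100 = 21.54

21.54 %


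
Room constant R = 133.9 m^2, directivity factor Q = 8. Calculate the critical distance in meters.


Given values:
  R = 133.9 m^2, Q = 8
Formula: d_c = 0.141 * sqrt(Q * R)
Compute Q * R = 8 * 133.9 = 1071.2
Compute sqrt(1071.2) = 32.7292
d_c = 0.141 * 32.7292 = 4.615

4.615 m


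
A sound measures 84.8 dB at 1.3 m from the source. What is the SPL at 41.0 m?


Given values:
  SPL1 = 84.8 dB, r1 = 1.3 m, r2 = 41.0 m
Formula: SPL2 = SPL1 - 20 * log10(r2 / r1)
Compute ratio: r2 / r1 = 41.0 / 1.3 = 31.5385
Compute log10: log10(31.5385) = 1.498841
Compute drop: 20 * 1.498841 = 29.9768
SPL2 = 84.8 - 29.9768 = 54.82

54.82 dB


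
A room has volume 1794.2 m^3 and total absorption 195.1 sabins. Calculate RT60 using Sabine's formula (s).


Given values:
  V = 1794.2 m^3
  A = 195.1 sabins
Formula: RT60 = 0.161 * V / A
Numerator: 0.161 * 1794.2 = 288.8662
RT60 = 288.8662 / 195.1 = 1.481

1.481 s


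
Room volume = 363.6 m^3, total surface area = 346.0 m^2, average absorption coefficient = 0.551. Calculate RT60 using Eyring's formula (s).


Given values:
  V = 363.6 m^3, S = 346.0 m^2, alpha = 0.551
Formula: RT60 = 0.161 * V / (-S * ln(1 - alpha))
Compute ln(1 - 0.551) = ln(0.449) = -0.800732
Denominator: -346.0 * -0.800732 = 277.0533
Numerator: 0.161 * 363.6 = 58.5396
RT60 = 58.5396 / 277.0533 = 0.211

0.211 s


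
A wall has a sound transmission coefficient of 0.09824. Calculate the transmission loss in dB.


Given values:
  tau = 0.09824
Formula: TL = 10 * log10(1 / tau)
Compute 1 / tau = 1 / 0.09824 = 10.1792
Compute log10(10.1792) = 1.007714
TL = 10 * 1.007714 = 10.08

10.08 dB


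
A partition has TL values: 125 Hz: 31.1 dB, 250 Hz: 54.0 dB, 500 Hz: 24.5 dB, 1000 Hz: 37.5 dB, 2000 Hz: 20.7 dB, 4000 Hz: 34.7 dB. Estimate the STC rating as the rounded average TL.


Given TL values at each frequency:
  125 Hz: 31.1 dB
  250 Hz: 54.0 dB
  500 Hz: 24.5 dB
  1000 Hz: 37.5 dB
  2000 Hz: 20.7 dB
  4000 Hz: 34.7 dB
Formula: STC ~ round(average of TL values)
Sum = 31.1 + 54.0 + 24.5 + 37.5 + 20.7 + 34.7 = 202.5
Average = 202.5 / 6 = 33.75
Rounded: 34

34


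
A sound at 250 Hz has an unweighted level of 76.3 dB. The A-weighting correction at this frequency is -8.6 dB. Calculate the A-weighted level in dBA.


Given values:
  SPL = 76.3 dB
  A-weighting at 250 Hz = -8.6 dB
Formula: L_A = SPL + A_weight
L_A = 76.3 + (-8.6)
L_A = 67.7

67.7 dBA


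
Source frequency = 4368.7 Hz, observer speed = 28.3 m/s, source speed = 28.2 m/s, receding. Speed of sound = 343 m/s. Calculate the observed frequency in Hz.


Given values:
  f_s = 4368.7 Hz, v_o = 28.3 m/s, v_s = 28.2 m/s
  Direction: receding
Formula: f_o = f_s * (c - v_o) / (c + v_s)
Numerator: c - v_o = 343 - 28.3 = 314.7
Denominator: c + v_s = 343 + 28.2 = 371.2
f_o = 4368.7 * 314.7 / 371.2 = 3703.74

3703.74 Hz


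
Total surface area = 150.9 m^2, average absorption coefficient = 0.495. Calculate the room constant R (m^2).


Given values:
  S = 150.9 m^2, alpha = 0.495
Formula: R = S * alpha / (1 - alpha)
Numerator: 150.9 * 0.495 = 74.6955
Denominator: 1 - 0.495 = 0.505
R = 74.6955 / 0.505 = 147.91

147.91 m^2


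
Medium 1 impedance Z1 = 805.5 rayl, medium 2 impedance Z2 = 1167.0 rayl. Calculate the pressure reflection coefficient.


Given values:
  Z1 = 805.5 rayl, Z2 = 1167.0 rayl
Formula: R = (Z2 - Z1) / (Z2 + Z1)
Numerator: Z2 - Z1 = 1167.0 - 805.5 = 361.5
Denominator: Z2 + Z1 = 1167.0 + 805.5 = 1972.5
R = 361.5 / 1972.5 = 0.1833

0.1833


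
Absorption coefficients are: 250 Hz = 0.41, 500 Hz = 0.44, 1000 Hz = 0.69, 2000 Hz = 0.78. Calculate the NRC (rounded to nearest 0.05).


Given values:
  a_250 = 0.41, a_500 = 0.44
  a_1000 = 0.69, a_2000 = 0.78
Formula: NRC = (a250 + a500 + a1000 + a2000) / 4
Sum = 0.41 + 0.44 + 0.69 + 0.78 = 2.32
NRC = 2.32 / 4 = 0.58
Rounded to nearest 0.05: 0.6

0.6


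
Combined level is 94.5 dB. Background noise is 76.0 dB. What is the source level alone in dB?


Given values:
  L_total = 94.5 dB, L_bg = 76.0 dB
Formula: L_source = 10 * log10(10^(L_total/10) - 10^(L_bg/10))
Convert to linear:
  10^(94.5/10) = 2818382931.2644
  10^(76.0/10) = 39810717.0553
Difference: 2818382931.2644 - 39810717.0553 = 2778572214.2091
L_source = 10 * log10(2778572214.2091) = 94.44

94.44 dB


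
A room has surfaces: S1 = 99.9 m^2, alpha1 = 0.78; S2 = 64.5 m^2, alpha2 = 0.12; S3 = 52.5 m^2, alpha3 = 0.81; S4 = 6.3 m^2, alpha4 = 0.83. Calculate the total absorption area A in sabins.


Given surfaces:
  Surface 1: 99.9 * 0.78 = 77.922
  Surface 2: 64.5 * 0.12 = 7.74
  Surface 3: 52.5 * 0.81 = 42.525
  Surface 4: 6.3 * 0.83 = 5.229
Formula: A = sum(Si * alpha_i)
A = 77.922 + 7.74 + 42.525 + 5.229
A = 133.42

133.42 sabins


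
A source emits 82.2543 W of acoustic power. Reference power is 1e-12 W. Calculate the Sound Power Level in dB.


Given values:
  W = 82.2543 W
  W_ref = 1e-12 W
Formula: SWL = 10 * log10(W / W_ref)
Compute ratio: W / W_ref = 82254300000000
Compute log10: log10(82254300000000) = 13.915159
Multiply: SWL = 10 * 13.915159 = 139.15

139.15 dB


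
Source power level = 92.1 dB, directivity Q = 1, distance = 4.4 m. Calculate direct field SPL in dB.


Given values:
  Lw = 92.1 dB, Q = 1, r = 4.4 m
Formula: SPL = Lw + 10 * log10(Q / (4 * pi * r^2))
Compute 4 * pi * r^2 = 4 * pi * 4.4^2 = 243.2849
Compute Q / denom = 1 / 243.2849 = 0.00411041
Compute 10 * log10(0.00411041) = -23.8611
SPL = 92.1 + (-23.8611) = 68.24

68.24 dB


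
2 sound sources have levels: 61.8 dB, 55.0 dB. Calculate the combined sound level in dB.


Formula: L_total = 10 * log10( sum(10^(Li/10)) )
  Source 1: 10^(61.8/10) = 1513561.2484
  Source 2: 10^(55.0/10) = 316227.766
Sum of linear values = 1829789.0144
L_total = 10 * log10(1829789.0144) = 62.62

62.62 dB


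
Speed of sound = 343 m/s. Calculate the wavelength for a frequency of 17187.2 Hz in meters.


Given values:
  c = 343 m/s, f = 17187.2 Hz
Formula: lambda = c / f
lambda = 343 / 17187.2
lambda = 0.02

0.02 m


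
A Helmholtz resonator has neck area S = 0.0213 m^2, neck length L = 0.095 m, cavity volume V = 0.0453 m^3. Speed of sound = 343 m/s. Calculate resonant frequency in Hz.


Given values:
  S = 0.0213 m^2, L = 0.095 m, V = 0.0453 m^3, c = 343 m/s
Formula: f = (c / (2*pi)) * sqrt(S / (V * L))
Compute V * L = 0.0453 * 0.095 = 0.0043035
Compute S / (V * L) = 0.0213 / 0.0043035 = 4.9495
Compute sqrt(4.9495) = 2.224747
Compute c / (2*pi) = 343 / 6.283185 = 54.590148
f = 54.590148 * 2.224747 = 121.45

121.45 Hz


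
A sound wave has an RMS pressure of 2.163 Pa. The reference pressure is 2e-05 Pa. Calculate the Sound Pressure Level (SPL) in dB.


Given values:
  p = 2.163 Pa
  p_ref = 2e-05 Pa
Formula: SPL = 20 * log10(p / p_ref)
Compute ratio: p / p_ref = 2.163 / 2e-05 = 108150
Compute log10: log10(108150) = 5.034027
Multiply: SPL = 20 * 5.034027 = 100.68

100.68 dB


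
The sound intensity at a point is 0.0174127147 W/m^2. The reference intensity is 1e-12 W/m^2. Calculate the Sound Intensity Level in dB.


Given values:
  I = 0.0174127147 W/m^2
  I_ref = 1e-12 W/m^2
Formula: SIL = 10 * log10(I / I_ref)
Compute ratio: I / I_ref = 17412714700
Compute log10: log10(17412714700) = 10.240866
Multiply: SIL = 10 * 10.240866 = 102.41

102.41 dB


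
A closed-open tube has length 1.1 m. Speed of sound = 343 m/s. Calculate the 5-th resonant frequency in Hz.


Given values:
  Tube type: closed-open, L = 1.1 m, c = 343 m/s, n = 5
Formula: f_n = (2n - 1) * c / (4 * L)
Compute 2n - 1 = 2*5 - 1 = 9
Compute 4 * L = 4 * 1.1 = 4.4
f = 9 * 343 / 4.4
f = 701.59

701.59 Hz


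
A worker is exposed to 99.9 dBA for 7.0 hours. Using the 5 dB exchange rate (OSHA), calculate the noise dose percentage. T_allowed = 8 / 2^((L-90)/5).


Given values:
  L = 99.9 dBA, T = 7.0 hours
Formula: T_allowed = 8 / 2^((L - 90) / 5)
Compute exponent: (99.9 - 90) / 5 = 1.98
Compute 2^(1.98) = 3.944931
T_allowed = 8 / 3.944931 = 2.027919 hours
Dose = (T / T_allowed) * 100
Dose = (7.0 / 2.027919) * 100 = 345.18

345.18 %


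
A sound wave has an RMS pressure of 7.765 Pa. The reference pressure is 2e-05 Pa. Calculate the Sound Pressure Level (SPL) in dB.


Given values:
  p = 7.765 Pa
  p_ref = 2e-05 Pa
Formula: SPL = 20 * log10(p / p_ref)
Compute ratio: p / p_ref = 7.765 / 2e-05 = 388250
Compute log10: log10(388250) = 5.589111
Multiply: SPL = 20 * 5.589111 = 111.78

111.78 dB


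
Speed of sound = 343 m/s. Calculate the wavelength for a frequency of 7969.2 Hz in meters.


Given values:
  c = 343 m/s, f = 7969.2 Hz
Formula: lambda = c / f
lambda = 343 / 7969.2
lambda = 0.043

0.043 m


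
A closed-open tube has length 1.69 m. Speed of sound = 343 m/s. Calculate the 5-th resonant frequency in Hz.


Given values:
  Tube type: closed-open, L = 1.69 m, c = 343 m/s, n = 5
Formula: f_n = (2n - 1) * c / (4 * L)
Compute 2n - 1 = 2*5 - 1 = 9
Compute 4 * L = 4 * 1.69 = 6.76
f = 9 * 343 / 6.76
f = 456.66

456.66 Hz


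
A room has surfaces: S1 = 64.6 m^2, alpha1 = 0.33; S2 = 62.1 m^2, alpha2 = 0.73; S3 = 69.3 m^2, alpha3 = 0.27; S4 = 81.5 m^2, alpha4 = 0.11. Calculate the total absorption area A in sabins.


Given surfaces:
  Surface 1: 64.6 * 0.33 = 21.318
  Surface 2: 62.1 * 0.73 = 45.333
  Surface 3: 69.3 * 0.27 = 18.711
  Surface 4: 81.5 * 0.11 = 8.965
Formula: A = sum(Si * alpha_i)
A = 21.318 + 45.333 + 18.711 + 8.965
A = 94.33

94.33 sabins


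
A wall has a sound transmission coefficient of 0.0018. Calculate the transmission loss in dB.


Given values:
  tau = 0.0018
Formula: TL = 10 * log10(1 / tau)
Compute 1 / tau = 1 / 0.0018 = 555.5556
Compute log10(555.5556) = 2.744728
TL = 10 * 2.744728 = 27.45

27.45 dB


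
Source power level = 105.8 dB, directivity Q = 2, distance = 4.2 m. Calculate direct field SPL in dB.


Given values:
  Lw = 105.8 dB, Q = 2, r = 4.2 m
Formula: SPL = Lw + 10 * log10(Q / (4 * pi * r^2))
Compute 4 * pi * r^2 = 4 * pi * 4.2^2 = 221.6708
Compute Q / denom = 2 / 221.6708 = 0.00902239
Compute 10 * log10(0.00902239) = -20.4468
SPL = 105.8 + (-20.4468) = 85.35

85.35 dB


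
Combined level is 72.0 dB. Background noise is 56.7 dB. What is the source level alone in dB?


Given values:
  L_total = 72.0 dB, L_bg = 56.7 dB
Formula: L_source = 10 * log10(10^(L_total/10) - 10^(L_bg/10))
Convert to linear:
  10^(72.0/10) = 15848931.9246
  10^(56.7/10) = 467735.1413
Difference: 15848931.9246 - 467735.1413 = 15381196.7833
L_source = 10 * log10(15381196.7833) = 71.87

71.87 dB


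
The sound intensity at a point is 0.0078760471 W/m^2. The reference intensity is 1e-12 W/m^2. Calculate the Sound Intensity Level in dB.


Given values:
  I = 0.0078760471 W/m^2
  I_ref = 1e-12 W/m^2
Formula: SIL = 10 * log10(I / I_ref)
Compute ratio: I / I_ref = 7876047100
Compute log10: log10(7876047100) = 9.896308
Multiply: SIL = 10 * 9.896308 = 98.96

98.96 dB


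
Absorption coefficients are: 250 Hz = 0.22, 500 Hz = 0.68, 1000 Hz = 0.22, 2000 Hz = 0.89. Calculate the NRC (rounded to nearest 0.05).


Given values:
  a_250 = 0.22, a_500 = 0.68
  a_1000 = 0.22, a_2000 = 0.89
Formula: NRC = (a250 + a500 + a1000 + a2000) / 4
Sum = 0.22 + 0.68 + 0.22 + 0.89 = 2.01
NRC = 2.01 / 4 = 0.5025
Rounded to nearest 0.05: 0.5

0.5


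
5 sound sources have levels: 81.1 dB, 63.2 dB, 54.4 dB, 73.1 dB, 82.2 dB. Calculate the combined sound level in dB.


Formula: L_total = 10 * log10( sum(10^(Li/10)) )
  Source 1: 10^(81.1/10) = 128824955.1693
  Source 2: 10^(63.2/10) = 2089296.1309
  Source 3: 10^(54.4/10) = 275422.8703
  Source 4: 10^(73.1/10) = 20417379.4467
  Source 5: 10^(82.2/10) = 165958690.7438
Sum of linear values = 317565744.361
L_total = 10 * log10(317565744.361) = 85.02

85.02 dB


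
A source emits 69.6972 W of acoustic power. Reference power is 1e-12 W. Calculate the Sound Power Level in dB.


Given values:
  W = 69.6972 W
  W_ref = 1e-12 W
Formula: SWL = 10 * log10(W / W_ref)
Compute ratio: W / W_ref = 69697200000000
Compute log10: log10(69697200000000) = 13.843215
Multiply: SWL = 10 * 13.843215 = 138.43

138.43 dB


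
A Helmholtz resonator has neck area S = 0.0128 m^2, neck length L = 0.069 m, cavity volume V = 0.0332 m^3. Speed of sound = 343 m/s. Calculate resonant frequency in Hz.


Given values:
  S = 0.0128 m^2, L = 0.069 m, V = 0.0332 m^3, c = 343 m/s
Formula: f = (c / (2*pi)) * sqrt(S / (V * L))
Compute V * L = 0.0332 * 0.069 = 0.0022908
Compute S / (V * L) = 0.0128 / 0.0022908 = 5.5876
Compute sqrt(5.5876) = 2.36381
Compute c / (2*pi) = 343 / 6.283185 = 54.590148
f = 54.590148 * 2.36381 = 129.04

129.04 Hz


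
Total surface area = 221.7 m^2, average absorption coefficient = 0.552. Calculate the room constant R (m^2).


Given values:
  S = 221.7 m^2, alpha = 0.552
Formula: R = S * alpha / (1 - alpha)
Numerator: 221.7 * 0.552 = 122.3784
Denominator: 1 - 0.552 = 0.448
R = 122.3784 / 0.448 = 273.17

273.17 m^2
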